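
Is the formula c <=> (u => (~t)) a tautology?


Build the truth table over {c, t, u}:
c | t | u | φ
-------------
False | False | False | False
True | False | False | True
False | True | False | False
True | True | False | True
False | False | True | False
True | False | True | True
False | True | True | True
True | True | True | False
Counterexample at row 1: with c=False, t=False, u=False, the formula is False.

No, it is not a tautology.


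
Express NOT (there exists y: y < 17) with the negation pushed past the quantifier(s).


¬(for all x: φ) = there exists x: ¬φ, and ¬(there exists x: φ) = for all x: ¬φ.
Apply to the existential statement.

for all y: NOT(y < 17)


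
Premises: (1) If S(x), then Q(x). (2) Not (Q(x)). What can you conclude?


Modus tollens: from (P → Q) and ¬Q, infer ¬P.
Q = 'Q(x)' is denied; since P → Q, P must also fail.

Not (S(x)).


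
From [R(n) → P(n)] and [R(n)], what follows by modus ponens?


Modus ponens: from (P → Q) and P, infer Q.
P = 'R(n)' is asserted, and P → Q holds, so Q follows.

P(n).


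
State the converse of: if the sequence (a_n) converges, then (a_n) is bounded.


The converse of (P → Q) is (Q → P). It is not in general equivalent to the original.
Here P = 'the sequence (a_n) converges' and Q = '(a_n) is bounded'.

If (a_n) is bounded, then the sequence (a_n) converges.


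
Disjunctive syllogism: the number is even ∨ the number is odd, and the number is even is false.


Disjunctive syllogism: from (P ∨ Q) and ¬P, infer Q.
One disjunct, 'the number is even', is ruled out; the other must hold.

the number is odd


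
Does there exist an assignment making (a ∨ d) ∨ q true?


Search for a satisfying assignment over {a, d, q}.
Try a=T, d=F, q=F: the formula evaluates to T.
A satisfying assignment exists.

Satisfiable.


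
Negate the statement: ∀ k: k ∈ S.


¬(∀ x: φ) = ∃ x: ¬φ, and ¬(∃ x: φ) = ∀ x: ¬φ.
Apply to the universal statement.

∃ k: ¬(k ∈ S)


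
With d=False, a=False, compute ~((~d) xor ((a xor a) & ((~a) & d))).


Substitute d=False, a=False:
~d = True
a xor a = False xor False = False
~a = True
(~a) & d = True & False = False
(a xor a) & ((~a) & d) = False & False = False
(~d) xor ((a xor a) & ((~a) & d)) = True xor False = True
~((~d) xor ((a xor a) & ((~a) & d))) = False

False


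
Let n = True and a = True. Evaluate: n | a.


Disjunction is false only when both operands are false.
Substitute: n=True, a=True.
True | True evaluates to True.

True


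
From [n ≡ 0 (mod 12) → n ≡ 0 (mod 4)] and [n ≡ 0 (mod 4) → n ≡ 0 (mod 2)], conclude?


Hypothetical syllogism: from (P → Q) and (Q → R), infer (P → R).
Chain the two implications through the shared middle term 'n ≡ 0 (mod 4)'.

n ≡ 0 (mod 12) → n ≡ 0 (mod 2)


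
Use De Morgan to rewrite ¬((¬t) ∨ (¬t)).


De Morgan: the negation of a disjunction is the conjunction of the negations.
Distribute ¬ across ∨, flipping it to ∧, and negate each literal.

t ∧ t


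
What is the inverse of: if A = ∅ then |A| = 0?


The inverse of (P → Q) is (¬P → ¬Q). It is equivalent to the converse, not to the original.
Here P = 'A = ∅' and Q = '|A| = 0'.

If not (A = ∅), then not (|A| = 0).


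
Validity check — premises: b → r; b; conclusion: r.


This matches the form of modus ponens: the conclusion follows in every model of the premises.

Valid.


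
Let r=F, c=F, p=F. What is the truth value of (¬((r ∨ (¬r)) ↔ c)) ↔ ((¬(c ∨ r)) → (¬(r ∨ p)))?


Substitute r=F, c=F, p=F:
¬r = T
r ∨ (¬r) = F ∨ T = T
(r ∨ (¬r)) ↔ c = T ↔ F = F
¬((r ∨ (¬r)) ↔ c) = T
c ∨ r = F ∨ F = F
¬(c ∨ r) = T
r ∨ p = F ∨ F = F
¬(r ∨ p) = T
(¬(c ∨ r)) → (¬(r ∨ p)) = T → T = T
(¬((r ∨ (¬r)) ↔ c)) ↔ ((¬(c ∨ r)) → (¬(r ∨ p))) = T ↔ T = T

T


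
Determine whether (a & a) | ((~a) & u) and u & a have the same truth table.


Compare truth tables:
a | u | φ | ψ
-------------
False | False | False | False
True | False | True | False
False | True | True | False
True | True | True | True
They differ at row 2 (a=True, u=False): φ=True but ψ=False.

No, they are not logically equivalent.


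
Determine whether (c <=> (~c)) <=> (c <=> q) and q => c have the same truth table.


Compare truth tables:
c | q | φ | ψ
-------------
False | False | False | True
True | False | True | True
False | True | True | False
True | True | False | True
They differ at row 1 (c=False, q=False): φ=False but ψ=True.

No, they are not logically equivalent.


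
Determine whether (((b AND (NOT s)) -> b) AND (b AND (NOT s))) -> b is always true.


Build the truth table over {b, s}:
b | s | φ
---------
F | F | T
T | F | T
F | T | T
T | T | T
Every row evaluates to true.

Yes, it is a tautology.


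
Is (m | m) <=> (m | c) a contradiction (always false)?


Truth table over {c, m}:
c | m | φ
---------
False | False | True
True | False | False
False | True | True
True | True | True
Satisfying assignment at row 1: c=False, m=False gives True.

No, it is not a contradiction.


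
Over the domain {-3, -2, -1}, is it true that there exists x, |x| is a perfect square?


Evaluate the predicate on each element: -3:F, -2:F, -1:T.
Witness x = -1 satisfies the predicate.

T


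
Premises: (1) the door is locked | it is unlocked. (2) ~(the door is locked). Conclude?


Disjunctive syllogism: from (P ∨ Q) and ¬P, infer Q.
One disjunct, 'the door is locked', is ruled out; the other must hold.

it is unlocked


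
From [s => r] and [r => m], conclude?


Hypothetical syllogism: from (P → Q) and (Q → R), infer (P → R).
Chain the two implications through the shared middle term 'r'.

s => m


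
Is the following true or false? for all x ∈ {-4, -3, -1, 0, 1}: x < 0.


Evaluate the predicate on each element: -4:T, -3:T, -1:T, 0:F, 1:F.
Counterexample x = 0 fails the predicate.

F


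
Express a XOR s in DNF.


Step 1: a ⊕ s is true exactly when they disagree: (a ∧ ¬s) ∨ (¬a ∧ s).

(a AND (NOT s)) OR ((NOT a) AND s)


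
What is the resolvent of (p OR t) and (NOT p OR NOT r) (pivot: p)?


The clauses contain complementary literals p and NOTp.
Resolution eliminates this pair and disjoins the remaining literals (merging duplicates).

(t OR NOT r)


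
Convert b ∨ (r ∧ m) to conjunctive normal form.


Step 1: Distribute ∨ over ∧: b ∨ (r ∧ m) = (b ∨ r) ∧ (b ∨ m).

(b ∨ r) ∧ (b ∨ m)


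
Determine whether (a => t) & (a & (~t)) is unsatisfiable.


Truth table over {a, t}:
a | t | φ
---------
False | False | False
True | False | False
False | True | False
True | True | False
Every row is false.

Yes, it is a contradiction.


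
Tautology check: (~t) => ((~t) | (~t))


Build the truth table over {t}:
t | φ
-----
False | True
True | True
Every row evaluates to true.

Yes, it is a tautology.


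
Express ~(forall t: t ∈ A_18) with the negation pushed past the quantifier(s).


¬(forall x: φ) = exists x: ¬φ, and ¬(exists x: φ) = forall x: ¬φ.
Apply to the universal statement.

exists t: ~(t ∈ A_18)


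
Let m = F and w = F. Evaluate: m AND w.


Conjunction is true only when both operands are true.
Substitute: m=F, w=F.
F AND F evaluates to F.

F


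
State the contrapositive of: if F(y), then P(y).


The contrapositive of (P → Q) is (¬Q → ¬P); it is logically equivalent to the original.
Here P = 'F(y)' and Q = 'P(y)'.

If not (P(y)), then not (F(y)).


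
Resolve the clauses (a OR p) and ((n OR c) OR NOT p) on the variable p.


The clauses contain complementary literals p and NOTp.
Resolution eliminates this pair and disjoins the remaining literals (merging duplicates).

((a OR c) OR n)


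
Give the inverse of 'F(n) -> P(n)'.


The inverse of (P → Q) is (¬P → ¬Q). It is equivalent to the converse, not to the original.
Here P = 'F(n)' and Q = 'P(n)'.

If not (F(n)), then not (P(n)).


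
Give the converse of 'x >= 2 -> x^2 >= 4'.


The converse of (P → Q) is (Q → P). It is not in general equivalent to the original.
Here P = 'x >= 2' and Q = 'x^2 >= 4'.

If x^2 >= 4, then x >= 2.


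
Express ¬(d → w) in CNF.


Step 1: Rewrite d → w as ¬d ∨ w.
Step 2: Negate: ¬(¬d ∨ w) = d ∧ ¬w (De Morgan + double negation).

d ∧ (¬w)


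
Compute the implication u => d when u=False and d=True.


Implication is false only when antecedent is true and consequent is false.
Substitute: u=False, d=True.
False => True evaluates to True.

True


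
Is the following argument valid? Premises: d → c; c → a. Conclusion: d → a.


This matches the form of hypothetical syllogism: the conclusion follows in every model of the premises.

Valid.


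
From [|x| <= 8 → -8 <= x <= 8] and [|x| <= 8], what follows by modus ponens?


Modus ponens: from (P → Q) and P, infer Q.
P = '|x| <= 8' is asserted, and P → Q holds, so Q follows.

-8 <= x <= 8.


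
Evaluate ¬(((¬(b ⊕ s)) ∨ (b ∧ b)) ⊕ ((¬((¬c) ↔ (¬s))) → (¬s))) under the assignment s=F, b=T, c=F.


Substitute s=F, b=T, c=F:
… (earlier sub-steps elided)
b ∧ b = T ∧ T = T
(¬(b ⊕ s)) ∨ (b ∧ b) = F ∨ T = T
¬c = T
¬s = T
(¬c) ↔ (¬s) = T ↔ T = T
¬((¬c) ↔ (¬s)) = F
¬s = T
(¬((¬c) ↔ (¬s))) → (¬s) = F → T = T
((¬(b ⊕ s)) ∨ (b ∧ b)) ⊕ ((¬((¬c) ↔ (¬s))) → (¬s)) = T ⊕ T = F
¬(((¬(b ⊕ s)) ∨ (b ∧ b)) ⊕ ((¬((¬c) ↔ (¬s))) → (¬s))) = T

T


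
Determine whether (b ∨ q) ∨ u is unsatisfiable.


Truth table over {b, q, u}:
b | q | u | φ
-------------
F | F | F | F
T | F | F | T
F | T | F | T
T | T | F | T
F | F | T | T
T | F | T | T
F | T | T | T
T | T | T | T
Satisfying assignment at row 2: b=T, q=F, u=F gives T.

No, it is not a contradiction.


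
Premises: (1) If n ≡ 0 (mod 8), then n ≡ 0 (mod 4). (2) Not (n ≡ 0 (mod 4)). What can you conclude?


Modus tollens: from (P → Q) and ¬Q, infer ¬P.
Q = 'n ≡ 0 (mod 4)' is denied; since P → Q, P must also fail.

Not (n ≡ 0 (mod 8)).


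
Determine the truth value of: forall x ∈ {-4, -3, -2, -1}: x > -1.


Evaluate the predicate on each element: -4:False, -3:False, -2:False, -1:False.
Counterexample x = -4 fails the predicate.

False


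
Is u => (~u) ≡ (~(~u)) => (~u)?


Compare truth tables:
u | φ | ψ
---------
False | True | True
True | False | False
The columns φ and ψ agree on every row.

Yes, they are logically equivalent.


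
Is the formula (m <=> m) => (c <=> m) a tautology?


Build the truth table over {c, m}:
c | m | φ
---------
False | False | True
True | False | False
False | True | False
True | True | True
Counterexample at row 2: with c=True, m=False, the formula is False.

No, it is not a tautology.


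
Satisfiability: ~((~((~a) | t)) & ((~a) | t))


Search for a satisfying assignment over {a, t}.
Try a=False, t=False: the formula evaluates to True.
A satisfying assignment exists.

Satisfiable.


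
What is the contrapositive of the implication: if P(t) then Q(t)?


The contrapositive of (P → Q) is (¬Q → ¬P); it is logically equivalent to the original.
Here P = 'P(t)' and Q = 'Q(t)'.

If not (Q(t)), then not (P(t)).


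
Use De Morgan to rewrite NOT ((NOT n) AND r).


De Morgan: the negation of a conjunction is the disjunction of the negations.
Distribute NOT across AND, flipping it to OR, and negate each literal.

n OR (NOT r)


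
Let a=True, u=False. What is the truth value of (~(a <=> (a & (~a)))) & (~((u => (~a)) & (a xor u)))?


Substitute a=True, u=False:
~a = False
a & (~a) = True & False = False
a <=> (a & (~a)) = True <=> False = False
~(a <=> (a & (~a))) = True
~a = False
u => (~a) = False => False = True
a xor u = True xor False = True
(u => (~a)) & (a xor u) = True & True = True
~((u => (~a)) & (a xor u)) = False
(~(a <=> (a & (~a)))) & (~((u => (~a)) & (a xor u))) = True & False = False

False


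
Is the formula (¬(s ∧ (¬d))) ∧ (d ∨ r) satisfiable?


Search for a satisfying assignment over {d, r, s}.
Try d=T, r=F, s=F: the formula evaluates to T.
A satisfying assignment exists.

Satisfiable.


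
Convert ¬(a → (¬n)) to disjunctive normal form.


Step 1: Rewrite implication then negate: ¬(¬a ∨ (¬n)) = a ∧ ¬(¬n).
Step 2: Eliminate any double negations (¬¬X = X).

a ∧ n


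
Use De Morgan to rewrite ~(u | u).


De Morgan: the negation of a disjunction is the conjunction of the negations.
Distribute ~ across |, flipping it to &, and negate each literal.

(~u) & (~u)


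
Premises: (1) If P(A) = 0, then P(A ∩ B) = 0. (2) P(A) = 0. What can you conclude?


Modus ponens: from (P → Q) and P, infer Q.
P = 'P(A) = 0' is asserted, and P → Q holds, so Q follows.

P(A ∩ B) = 0.


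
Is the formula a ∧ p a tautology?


Build the truth table over {a, p}:
a | p | φ
---------
F | F | F
T | F | F
F | T | F
T | T | T
Counterexample at row 1: with a=F, p=F, the formula is F.

No, it is not a tautology.


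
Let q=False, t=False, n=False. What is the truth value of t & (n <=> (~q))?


Substitute q=False, t=False, n=False:
~q = True
n <=> (~q) = False <=> True = False
t & (n <=> (~q)) = False & False = False

False


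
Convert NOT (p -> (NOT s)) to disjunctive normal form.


Step 1: Rewrite implication then negate: ¬(¬p ∨ (¬s)) = p ∧ ¬(¬s).
Step 2: Eliminate any double negations (¬¬X = X).

p AND s


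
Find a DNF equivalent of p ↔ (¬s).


Step 1: p ↔ (¬s) is true exactly when both agree: (p ∧ (¬s)) ∨ (¬p ∧ ¬(¬s)).
Step 2: Eliminate any double negations (¬¬X = X).

(p ∧ (¬s)) ∨ ((¬p) ∧ s)


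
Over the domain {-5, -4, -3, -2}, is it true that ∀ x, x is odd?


Evaluate the predicate on each element: -5:T, -4:F, -3:T, -2:F.
Counterexample x = -4 fails the predicate.

F


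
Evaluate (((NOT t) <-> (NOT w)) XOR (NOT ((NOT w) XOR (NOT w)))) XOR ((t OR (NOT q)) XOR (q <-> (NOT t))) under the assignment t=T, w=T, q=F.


Substitute t=T, w=T, q=F:
… (earlier sub-steps elided)
NOT w = F
(NOT w) XOR (NOT w) = F XOR F = F
NOT ((NOT w) XOR (NOT w)) = T
((NOT t) <-> (NOT w)) XOR (NOT ((NOT w) XOR (NOT w))) = T XOR T = F
NOT q = T
t OR (NOT q) = T OR T = T
NOT t = F
q <-> (NOT t) = F <-> F = T
(t OR (NOT q)) XOR (q <-> (NOT t)) = T XOR T = F
(((NOT t) <-> (NOT w)) XOR (NOT ((NOT w) XOR (NOT w)))) XOR ((t OR (NOT q)) XOR (q <-> (NOT t))) = F XOR F = F

F


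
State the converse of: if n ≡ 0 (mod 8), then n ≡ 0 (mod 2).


The converse of (P → Q) is (Q → P). It is not in general equivalent to the original.
Here P = 'n ≡ 0 (mod 8)' and Q = 'n ≡ 0 (mod 2)'.

If n ≡ 0 (mod 2), then n ≡ 0 (mod 8).


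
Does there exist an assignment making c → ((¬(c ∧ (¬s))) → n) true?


Search for a satisfying assignment over {c, n, s}.
Try c=F, n=F, s=F: the formula evaluates to T.
A satisfying assignment exists.

Satisfiable.


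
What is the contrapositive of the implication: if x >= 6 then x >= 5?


The contrapositive of (P → Q) is (¬Q → ¬P); it is logically equivalent to the original.
Here P = 'x >= 6' and Q = 'x >= 5'.

If not (x >= 5), then not (x >= 6).


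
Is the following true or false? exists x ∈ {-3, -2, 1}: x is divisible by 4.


Evaluate the predicate on each element: -3:False, -2:False, 1:False.
No element satisfies the predicate.

False


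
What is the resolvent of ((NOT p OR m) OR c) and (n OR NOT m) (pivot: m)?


The clauses contain complementary literals m and NOTm.
Resolution eliminates this pair and disjoins the remaining literals (merging duplicates).

((c OR NOT p) OR n)


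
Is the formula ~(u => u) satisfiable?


Check all 2 assignments over {u}:
u | φ
-----
False | False
True | False
No assignment makes the formula true.

Unsatisfiable.


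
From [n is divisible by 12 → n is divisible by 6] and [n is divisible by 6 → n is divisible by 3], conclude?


Hypothetical syllogism: from (P → Q) and (Q → R), infer (P → R).
Chain the two implications through the shared middle term 'n is divisible by 6'.

n is divisible by 12 → n is divisible by 3


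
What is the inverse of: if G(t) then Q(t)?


The inverse of (P → Q) is (¬P → ¬Q). It is equivalent to the converse, not to the original.
Here P = 'G(t)' and Q = 'Q(t)'.

If not (G(t)), then not (Q(t)).


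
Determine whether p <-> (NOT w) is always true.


Build the truth table over {p, w}:
p | w | φ
---------
F | F | F
T | F | T
F | T | T
T | T | F
Counterexample at row 1: with p=F, w=F, the formula is F.

No, it is not a tautology.


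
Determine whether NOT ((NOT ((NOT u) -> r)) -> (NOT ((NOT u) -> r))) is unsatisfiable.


Truth table over {r, u}:
r | u | φ
---------
F | F | F
T | F | F
F | T | F
T | T | F
Every row is false.

Yes, it is a contradiction.


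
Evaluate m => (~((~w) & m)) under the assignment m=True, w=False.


Substitute m=True, w=False:
~w = True
(~w) & m = True & True = True
~((~w) & m) = False
m => (~((~w) & m)) = True => False = False

False


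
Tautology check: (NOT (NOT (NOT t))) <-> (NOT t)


Build the truth table over {t}:
t | φ
-----
F | T
T | T
Every row evaluates to true.

Yes, it is a tautology.


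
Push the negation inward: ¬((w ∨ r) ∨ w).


De Morgan: the negation of a disjunction is the conjunction of the negations.
Distribute ¬ across ∨, flipping it to ∧, and negate each literal.

((¬w) ∧ (¬r)) ∧ (¬w)


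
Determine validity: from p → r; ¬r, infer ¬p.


This matches the form of modus tollens: the conclusion follows in every model of the premises.

Valid.


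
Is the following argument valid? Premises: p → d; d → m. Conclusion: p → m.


This matches the form of hypothetical syllogism: the conclusion follows in every model of the premises.

Valid.


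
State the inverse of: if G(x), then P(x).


The inverse of (P → Q) is (¬P → ¬Q). It is equivalent to the converse, not to the original.
Here P = 'G(x)' and Q = 'P(x)'.

If not (G(x)), then not (P(x)).


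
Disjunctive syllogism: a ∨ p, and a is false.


Disjunctive syllogism: from (P ∨ Q) and ¬P, infer Q.
One disjunct, 'a', is ruled out; the other must hold.

p


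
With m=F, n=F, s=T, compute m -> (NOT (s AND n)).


Substitute m=F, n=F, s=T:
s AND n = T AND F = F
NOT (s AND n) = T
m -> (NOT (s AND n)) = F -> T = T

T


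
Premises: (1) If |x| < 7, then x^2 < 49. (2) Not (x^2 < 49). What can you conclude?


Modus tollens: from (P → Q) and ¬Q, infer ¬P.
Q = 'x^2 < 49' is denied; since P → Q, P must also fail.

Not (|x| < 7).


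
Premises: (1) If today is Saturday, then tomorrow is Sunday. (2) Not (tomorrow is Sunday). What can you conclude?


Modus tollens: from (P → Q) and ¬Q, infer ¬P.
Q = 'tomorrow is Sunday' is denied; since P → Q, P must also fail.

Not (today is Saturday).


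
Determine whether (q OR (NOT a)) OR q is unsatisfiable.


Truth table over {a, q}:
a | q | φ
---------
F | F | T
T | F | F
F | T | T
T | T | T
Satisfying assignment at row 1: a=F, q=F gives T.

No, it is not a contradiction.


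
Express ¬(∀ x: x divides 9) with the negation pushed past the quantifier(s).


¬(∀ x: φ) = ∃ x: ¬φ, and ¬(∃ x: φ) = ∀ x: ¬φ.
Apply to the universal statement.

∃ x: ¬(x divides 9)


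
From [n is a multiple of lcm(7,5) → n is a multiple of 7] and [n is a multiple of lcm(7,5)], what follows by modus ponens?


Modus ponens: from (P → Q) and P, infer Q.
P = 'n is a multiple of lcm(7,5)' is asserted, and P → Q holds, so Q follows.

n is a multiple of 7.


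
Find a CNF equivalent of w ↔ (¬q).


Step 1: Rewrite w ↔ (¬q) as (w → (¬q)) ∧ ((¬q) → w).
Step 2: Rewrite each implication as a disjunction.
Step 3: Eliminate any double negations (¬¬X = X).

((¬w) ∨ (¬q)) ∧ (q ∨ w)


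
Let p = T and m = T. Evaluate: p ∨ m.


Disjunction is false only when both operands are false.
Substitute: p=T, m=T.
T ∨ T evaluates to T.

T


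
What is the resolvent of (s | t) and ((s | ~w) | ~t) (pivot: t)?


The clauses contain complementary literals t and ~t.
Resolution eliminates this pair and disjoins the remaining literals (merging duplicates).

(s | ~w)


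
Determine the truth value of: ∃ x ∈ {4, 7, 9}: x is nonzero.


Evaluate the predicate on each element: 4:T, 7:T, 9:T.
Witness x = 4 satisfies the predicate.

T


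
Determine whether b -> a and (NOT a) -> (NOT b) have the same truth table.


Compare truth tables:
a | b | φ | ψ
-------------
F | F | T | T
T | F | T | T
F | T | F | F
T | T | T | T
The columns φ and ψ agree on every row.

Yes, they are logically equivalent.


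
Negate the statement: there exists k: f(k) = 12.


¬(for all x: φ) = there exists x: ¬φ, and ¬(there exists x: φ) = for all x: ¬φ.
Apply to the existential statement.

for all k: NOT(f(k) = 12)


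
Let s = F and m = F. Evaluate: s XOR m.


Exclusive or is true when exactly one operand is true.
Substitute: s=F, m=F.
F XOR F evaluates to F.

F


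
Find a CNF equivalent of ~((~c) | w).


Step 1: Apply De Morgan: ¬((¬c) ∨ w) = ¬(¬c) ∧ ¬w.
Step 2: Eliminate any double negations (¬¬X = X).

c & (~w)


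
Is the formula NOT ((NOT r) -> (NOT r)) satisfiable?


Check all 2 assignments over {r}:
r | φ
-----
F | F
T | F
No assignment makes the formula true.

Unsatisfiable.


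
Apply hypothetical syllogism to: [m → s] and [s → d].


Hypothetical syllogism: from (P → Q) and (Q → R), infer (P → R).
Chain the two implications through the shared middle term 's'.

m → d


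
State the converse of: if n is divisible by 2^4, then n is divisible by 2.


The converse of (P → Q) is (Q → P). It is not in general equivalent to the original.
Here P = 'n is divisible by 2^4' and Q = 'n is divisible by 2'.

If n is divisible by 2, then n is divisible by 2^4.


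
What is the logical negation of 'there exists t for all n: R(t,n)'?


Negation flips each quantifier (∀↔∃) and negates the inner predicate.
¬(there exists t for all n: φ) = for all t there exists n: ¬φ.

for all t there exists n: NOT(R(t,n))


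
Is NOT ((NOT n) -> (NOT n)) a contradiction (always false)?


Truth table over {n}:
n | φ
-----
F | F
T | F
Every row is false.

Yes, it is a contradiction.


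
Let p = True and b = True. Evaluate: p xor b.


Exclusive or is true when exactly one operand is true.
Substitute: p=True, b=True.
True xor True evaluates to False.

False


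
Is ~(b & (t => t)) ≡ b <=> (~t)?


Compare truth tables:
b | t | φ | ψ
-------------
False | False | True | False
True | False | False | True
False | True | True | True
True | True | False | False
They differ at row 1 (b=False, t=False): φ=True but ψ=False.

No, they are not logically equivalent.


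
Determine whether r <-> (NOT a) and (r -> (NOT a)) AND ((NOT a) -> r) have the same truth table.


Compare truth tables:
a | r | φ | ψ
-------------
F | F | F | F
T | F | T | T
F | T | T | T
T | T | F | F
The columns φ and ψ agree on every row.

Yes, they are logically equivalent.


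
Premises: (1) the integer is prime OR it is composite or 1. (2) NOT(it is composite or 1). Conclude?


Disjunctive syllogism: from (P ∨ Q) and ¬P, infer Q.
One disjunct, 'it is composite or 1', is ruled out; the other must hold.

the integer is prime


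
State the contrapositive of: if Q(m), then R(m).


The contrapositive of (P → Q) is (¬Q → ¬P); it is logically equivalent to the original.
Here P = 'Q(m)' and Q = 'R(m)'.

If not (R(m)), then not (Q(m)).


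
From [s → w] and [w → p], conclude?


Hypothetical syllogism: from (P → Q) and (Q → R), infer (P → R).
Chain the two implications through the shared middle term 'w'.

s → p


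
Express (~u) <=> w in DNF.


Step 1: (¬u) ↔ w is true exactly when both agree: ((¬u) ∧ w) ∨ (¬(¬u) ∧ ¬w).
Step 2: Eliminate any double negations (¬¬X = X).

((~u) & w) | (u & (~w))


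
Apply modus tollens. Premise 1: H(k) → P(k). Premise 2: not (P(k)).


Modus tollens: from (P → Q) and ¬Q, infer ¬P.
Q = 'P(k)' is denied; since P → Q, P must also fail.

Not (H(k)).


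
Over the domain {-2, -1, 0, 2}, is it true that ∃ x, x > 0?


Evaluate the predicate on each element: -2:F, -1:F, 0:F, 2:T.
Witness x = 2 satisfies the predicate.

T


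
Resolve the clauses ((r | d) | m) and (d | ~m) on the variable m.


The clauses contain complementary literals m and ~m.
Resolution eliminates this pair and disjoins the remaining literals (merging duplicates).

(d | r)


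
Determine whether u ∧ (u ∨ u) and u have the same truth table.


Compare truth tables:
u | φ | ψ
---------
F | F | F
T | T | T
The columns φ and ψ agree on every row.

Yes, they are logically equivalent.


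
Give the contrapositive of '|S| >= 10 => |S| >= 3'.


The contrapositive of (P → Q) is (¬Q → ¬P); it is logically equivalent to the original.
Here P = '|S| >= 10' and Q = '|S| >= 3'.

If not (|S| >= 3), then not (|S| >= 10).


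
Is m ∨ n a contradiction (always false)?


Truth table over {m, n}:
m | n | φ
---------
F | F | F
T | F | T
F | T | T
T | T | T
Satisfying assignment at row 2: m=T, n=F gives T.

No, it is not a contradiction.


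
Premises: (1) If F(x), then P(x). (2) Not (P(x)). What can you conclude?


Modus tollens: from (P → Q) and ¬Q, infer ¬P.
Q = 'P(x)' is denied; since P → Q, P must also fail.

Not (F(x)).


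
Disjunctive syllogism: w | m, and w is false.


Disjunctive syllogism: from (P ∨ Q) and ¬P, infer Q.
One disjunct, 'w', is ruled out; the other must hold.

m


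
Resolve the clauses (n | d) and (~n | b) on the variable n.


The clauses contain complementary literals n and ~n.
Resolution eliminates this pair and disjoins the remaining literals (merging duplicates).

(d | b)


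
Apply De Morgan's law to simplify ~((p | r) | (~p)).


De Morgan: the negation of a disjunction is the conjunction of the negations.
Distribute ~ across |, flipping it to &, and negate each literal.

((~p) & (~r)) & p


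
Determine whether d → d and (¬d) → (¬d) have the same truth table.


Compare truth tables:
d | φ | ψ
---------
F | T | T
T | T | T
The columns φ and ψ agree on every row.

Yes, they are logically equivalent.


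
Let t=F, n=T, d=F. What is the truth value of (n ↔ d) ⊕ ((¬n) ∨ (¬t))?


Substitute t=F, n=T, d=F:
n ↔ d = T ↔ F = F
¬n = F
¬t = T
(¬n) ∨ (¬t) = F ∨ T = T
(n ↔ d) ⊕ ((¬n) ∨ (¬t)) = F ⊕ T = T

T


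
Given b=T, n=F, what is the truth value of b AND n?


Conjunction is true only when both operands are true.
Substitute: b=T, n=F.
T AND F evaluates to F.

F


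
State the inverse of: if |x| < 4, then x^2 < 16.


The inverse of (P → Q) is (¬P → ¬Q). It is equivalent to the converse, not to the original.
Here P = '|x| < 4' and Q = 'x^2 < 16'.

If not (|x| < 4), then not (x^2 < 16).


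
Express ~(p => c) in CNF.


Step 1: Rewrite p → c as ¬p ∨ c.
Step 2: Negate: ¬(¬p ∨ c) = p ∧ ¬c (De Morgan + double negation).

p & (~c)


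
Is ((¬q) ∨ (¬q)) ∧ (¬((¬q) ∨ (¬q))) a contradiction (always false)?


Truth table over {q}:
q | φ
-----
F | F
T | F
Every row is false.

Yes, it is a contradiction.


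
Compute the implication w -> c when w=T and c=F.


Implication is false only when antecedent is true and consequent is false.
Substitute: w=T, c=F.
T -> F evaluates to F.

F


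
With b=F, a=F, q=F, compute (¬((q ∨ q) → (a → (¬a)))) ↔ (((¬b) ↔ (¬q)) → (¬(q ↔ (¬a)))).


Substitute b=F, a=F, q=F:
… (earlier sub-steps elided)
(q ∨ q) → (a → (¬a)) = F → T = T
¬((q ∨ q) → (a → (¬a))) = F
¬b = T
¬q = T
(¬b) ↔ (¬q) = T ↔ T = T
¬a = T
q ↔ (¬a) = F ↔ T = F
¬(q ↔ (¬a)) = T
((¬b) ↔ (¬q)) → (¬(q ↔ (¬a))) = T → T = T
(¬((q ∨ q) → (a → (¬a)))) ↔ (((¬b) ↔ (¬q)) → (¬(q ↔ (¬a)))) = F ↔ T = F

F


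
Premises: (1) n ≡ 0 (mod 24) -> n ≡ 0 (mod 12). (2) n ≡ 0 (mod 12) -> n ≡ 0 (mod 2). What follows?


Hypothetical syllogism: from (P → Q) and (Q → R), infer (P → R).
Chain the two implications through the shared middle term 'n ≡ 0 (mod 12)'.

n ≡ 0 (mod 24) -> n ≡ 0 (mod 2)


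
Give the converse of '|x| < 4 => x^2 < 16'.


The converse of (P → Q) is (Q → P). It is not in general equivalent to the original.
Here P = '|x| < 4' and Q = 'x^2 < 16'.

If x^2 < 16, then |x| < 4.


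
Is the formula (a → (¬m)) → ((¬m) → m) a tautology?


Build the truth table over {a, m}:
a | m | φ
---------
F | F | F
T | F | F
F | T | T
T | T | T
Counterexample at row 1: with a=F, m=F, the formula is F.

No, it is not a tautology.


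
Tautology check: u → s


Build the truth table over {s, u}:
s | u | φ
---------
F | F | T
T | F | T
F | T | F
T | T | T
Counterexample at row 3: with s=F, u=T, the formula is F.

No, it is not a tautology.


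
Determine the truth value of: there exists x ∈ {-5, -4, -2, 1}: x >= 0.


Evaluate the predicate on each element: -5:F, -4:F, -2:F, 1:T.
Witness x = 1 satisfies the predicate.

T


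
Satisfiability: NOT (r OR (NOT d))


Search for a satisfying assignment over {d, r}.
Try d=T, r=F: the formula evaluates to T.
A satisfying assignment exists.

Satisfiable.


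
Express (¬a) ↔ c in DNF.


Step 1: (¬a) ↔ c is true exactly when both agree: ((¬a) ∧ c) ∨ (¬(¬a) ∧ ¬c).
Step 2: Eliminate any double negations (¬¬X = X).

((¬a) ∧ c) ∨ (a ∧ (¬c))


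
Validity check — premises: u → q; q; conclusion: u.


This is affirming the consequent (fallacy). There exist truth assignments where the premises are all true but the conclusion is false.

Invalid.


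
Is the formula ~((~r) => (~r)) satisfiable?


Check all 2 assignments over {r}:
r | φ
-----
False | False
True | False
No assignment makes the formula true.

Unsatisfiable.


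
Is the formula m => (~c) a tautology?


Build the truth table over {c, m}:
c | m | φ
---------
False | False | True
True | False | True
False | True | True
True | True | False
Counterexample at row 4: with c=True, m=True, the formula is False.

No, it is not a tautology.


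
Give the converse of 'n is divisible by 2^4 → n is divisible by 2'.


The converse of (P → Q) is (Q → P). It is not in general equivalent to the original.
Here P = 'n is divisible by 2^4' and Q = 'n is divisible by 2'.

If n is divisible by 2, then n is divisible by 2^4.


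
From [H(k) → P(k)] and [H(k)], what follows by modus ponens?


Modus ponens: from (P → Q) and P, infer Q.
P = 'H(k)' is asserted, and P → Q holds, so Q follows.

P(k).


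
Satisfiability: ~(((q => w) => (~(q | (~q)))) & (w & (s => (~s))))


Search for a satisfying assignment over {q, s, w}.
Try q=False, s=False, w=False: the formula evaluates to True.
A satisfying assignment exists.

Satisfiable.


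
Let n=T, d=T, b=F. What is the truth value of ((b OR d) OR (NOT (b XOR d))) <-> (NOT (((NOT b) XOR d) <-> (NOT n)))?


Substitute n=T, d=T, b=F:
b OR d = F OR T = T
b XOR d = F XOR T = T
NOT (b XOR d) = F
(b OR d) OR (NOT (b XOR d)) = T OR F = T
NOT b = T
(NOT b) XOR d = T XOR T = F
NOT n = F
((NOT b) XOR d) <-> (NOT n) = F <-> F = T
NOT (((NOT b) XOR d) <-> (NOT n)) = F
((b OR d) OR (NOT (b XOR d))) <-> (NOT (((NOT b) XOR d) <-> (NOT n))) = T <-> F = F

F


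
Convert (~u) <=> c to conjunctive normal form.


Step 1: Rewrite (¬u) ↔ c as ((¬u) → c) ∧ (c → (¬u)).
Step 2: Rewrite each implication as a disjunction.
Step 3: Eliminate any double negations (¬¬X = X).

(u | c) & ((~c) | (~u))


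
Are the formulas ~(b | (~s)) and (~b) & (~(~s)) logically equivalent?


Compare truth tables:
b | s | φ | ψ
-------------
False | False | False | False
True | False | False | False
False | True | True | True
True | True | False | False
The columns φ and ψ agree on every row.

Yes, they are logically equivalent.


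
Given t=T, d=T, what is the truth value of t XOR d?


Exclusive or is true when exactly one operand is true.
Substitute: t=T, d=T.
T XOR T evaluates to F.

F


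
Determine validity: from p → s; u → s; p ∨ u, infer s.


This matches the form of proof by cases: the conclusion follows in every model of the premises.

Valid.


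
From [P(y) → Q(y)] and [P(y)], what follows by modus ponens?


Modus ponens: from (P → Q) and P, infer Q.
P = 'P(y)' is asserted, and P → Q holds, so Q follows.

Q(y).


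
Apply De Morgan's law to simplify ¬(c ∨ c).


De Morgan: the negation of a disjunction is the conjunction of the negations.
Distribute ¬ across ∨, flipping it to ∧, and negate each literal.

(¬c) ∧ (¬c)


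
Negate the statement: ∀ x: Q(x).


¬(∀ x: φ) = ∃ x: ¬φ, and ¬(∃ x: φ) = ∀ x: ¬φ.
Apply to the universal statement.

∃ x: ¬(Q(x))


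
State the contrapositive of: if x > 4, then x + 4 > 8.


The contrapositive of (P → Q) is (¬Q → ¬P); it is logically equivalent to the original.
Here P = 'x > 4' and Q = 'x + 4 > 8'.

If not (x + 4 > 8), then not (x > 4).


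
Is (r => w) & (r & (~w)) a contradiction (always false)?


Truth table over {r, w}:
r | w | φ
---------
False | False | False
True | False | False
False | True | False
True | True | False
Every row is false.

Yes, it is a contradiction.


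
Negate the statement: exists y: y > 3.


¬(forall x: φ) = exists x: ¬φ, and ¬(exists x: φ) = forall x: ¬φ.
Apply to the existential statement.

forall y: ~(y > 3)


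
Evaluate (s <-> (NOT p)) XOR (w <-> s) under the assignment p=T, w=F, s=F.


Substitute p=T, w=F, s=F:
NOT p = F
s <-> (NOT p) = F <-> F = T
w <-> s = F <-> F = T
(s <-> (NOT p)) XOR (w <-> s) = T XOR T = F

F


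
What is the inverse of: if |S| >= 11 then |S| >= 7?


The inverse of (P → Q) is (¬P → ¬Q). It is equivalent to the converse, not to the original.
Here P = '|S| >= 11' and Q = '|S| >= 7'.

If not (|S| >= 11), then not (|S| >= 7).


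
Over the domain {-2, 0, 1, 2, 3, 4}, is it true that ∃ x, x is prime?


Evaluate the predicate on each element: -2:F, 0:F, 1:F, 2:T, 3:T, 4:F.
Witness x = 2 satisfies the predicate.

T


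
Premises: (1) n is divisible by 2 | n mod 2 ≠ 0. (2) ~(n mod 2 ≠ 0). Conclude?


Disjunctive syllogism: from (P ∨ Q) and ¬P, infer Q.
One disjunct, 'n mod 2 ≠ 0', is ruled out; the other must hold.

n is divisible by 2


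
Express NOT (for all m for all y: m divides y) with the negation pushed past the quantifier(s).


Negation flips each quantifier (∀↔∃) and negates the inner predicate.
¬(for all m for all y: φ) = there exists m there exists y: ¬φ.

there exists m there exists y: NOT(m divides y)


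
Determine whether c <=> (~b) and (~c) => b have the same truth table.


Compare truth tables:
b | c | φ | ψ
-------------
False | False | False | False
True | False | True | True
False | True | True | True
True | True | False | True
They differ at row 4 (b=True, c=True): φ=False but ψ=True.

No, they are not logically equivalent.


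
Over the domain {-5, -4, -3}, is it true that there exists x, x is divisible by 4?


Evaluate the predicate on each element: -5:F, -4:T, -3:F.
Witness x = -4 satisfies the predicate.

T


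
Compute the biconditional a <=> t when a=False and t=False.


Biconditional is true when both operands have the same truth value.
Substitute: a=False, t=False.
False <=> False evaluates to True.

True


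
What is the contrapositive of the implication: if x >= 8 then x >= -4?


The contrapositive of (P → Q) is (¬Q → ¬P); it is logically equivalent to the original.
Here P = 'x >= 8' and Q = 'x >= -4'.

If not (x >= -4), then not (x >= 8).


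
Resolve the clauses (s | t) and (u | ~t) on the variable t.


The clauses contain complementary literals t and ~t.
Resolution eliminates this pair and disjoins the remaining literals (merging duplicates).

(s | u)


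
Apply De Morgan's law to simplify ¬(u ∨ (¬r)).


De Morgan: the negation of a disjunction is the conjunction of the negations.
Distribute ¬ across ∨, flipping it to ∧, and negate each literal.

(¬u) ∧ r


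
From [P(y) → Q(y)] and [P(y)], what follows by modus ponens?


Modus ponens: from (P → Q) and P, infer Q.
P = 'P(y)' is asserted, and P → Q holds, so Q follows.

Q(y).


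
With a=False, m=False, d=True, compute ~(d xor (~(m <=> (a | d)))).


Substitute a=False, m=False, d=True:
a | d = False | True = True
m <=> (a | d) = False <=> True = False
~(m <=> (a | d)) = True
d xor (~(m <=> (a | d))) = True xor True = False
~(d xor (~(m <=> (a | d)))) = True

True


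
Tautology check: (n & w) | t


Build the truth table over {n, t, w}:
n | t | w | φ
-------------
False | False | False | False
True | False | False | False
False | True | False | True
True | True | False | True
False | False | True | False
True | False | True | True
False | True | True | True
True | True | True | True
Counterexample at row 1: with n=False, t=False, w=False, the formula is False.

No, it is not a tautology.


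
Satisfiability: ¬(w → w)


Check all 2 assignments over {w}:
w | φ
-----
F | F
T | F
No assignment makes the formula true.

Unsatisfiable.


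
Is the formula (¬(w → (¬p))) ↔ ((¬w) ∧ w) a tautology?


Build the truth table over {p, w}:
p | w | φ
---------
F | F | T
T | F | T
F | T | T
T | T | F
Counterexample at row 4: with p=T, w=T, the formula is F.

No, it is not a tautology.


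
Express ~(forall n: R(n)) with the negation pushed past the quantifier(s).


¬(forall x: φ) = exists x: ¬φ, and ¬(exists x: φ) = forall x: ¬φ.
Apply to the universal statement.

exists n: ~(R(n))


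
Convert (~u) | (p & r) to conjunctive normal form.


Step 1: Distribute ∨ over ∧: (¬u) ∨ (p ∧ r) = ((¬u) ∨ p) ∧ ((¬u) ∨ r).

((~u) | p) & ((~u) | r)


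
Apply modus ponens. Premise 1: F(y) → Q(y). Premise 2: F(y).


Modus ponens: from (P → Q) and P, infer Q.
P = 'F(y)' is asserted, and P → Q holds, so Q follows.

Q(y).


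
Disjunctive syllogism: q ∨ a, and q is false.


Disjunctive syllogism: from (P ∨ Q) and ¬P, infer Q.
One disjunct, 'q', is ruled out; the other must hold.

a


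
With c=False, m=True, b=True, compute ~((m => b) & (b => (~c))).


Substitute c=False, m=True, b=True:
m => b = True => True = True
~c = True
b => (~c) = True => True = True
(m => b) & (b => (~c)) = True & True = True
~((m => b) & (b => (~c))) = False

False


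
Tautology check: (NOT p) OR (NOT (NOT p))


Build the truth table over {p}:
p | φ
-----
F | T
T | T
Every row evaluates to true.

Yes, it is a tautology.


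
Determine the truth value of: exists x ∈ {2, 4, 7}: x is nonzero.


Evaluate the predicate on each element: 2:True, 4:True, 7:True.
Witness x = 2 satisfies the predicate.

True


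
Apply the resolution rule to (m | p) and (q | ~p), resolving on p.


The clauses contain complementary literals p and ~p.
Resolution eliminates this pair and disjoins the remaining literals (merging duplicates).

(m | q)


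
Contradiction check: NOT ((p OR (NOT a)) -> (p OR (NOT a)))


Truth table over {a, p}:
a | p | φ
---------
F | F | F
T | F | F
F | T | F
T | T | F
Every row is false.

Yes, it is a contradiction.


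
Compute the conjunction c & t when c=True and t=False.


Conjunction is true only when both operands are true.
Substitute: c=True, t=False.
True & False evaluates to False.

False
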